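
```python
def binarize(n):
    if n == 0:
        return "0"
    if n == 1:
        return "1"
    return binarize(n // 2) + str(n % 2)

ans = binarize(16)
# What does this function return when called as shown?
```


binarize(16)
= binarize(8) + "0"
= binarize(4) + "0" + "0"
= binarize(2) + "0" + "0" + "0"
= binarize(1) + "0" + "0" + "0" + "0"
= "1" + "0" + "0" + "0" + "0"
= "10000"


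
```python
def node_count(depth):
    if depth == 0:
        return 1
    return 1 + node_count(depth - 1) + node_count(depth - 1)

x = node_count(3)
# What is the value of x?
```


node_count(3)
= 1 + node_count(2) + node_count(2)
= 1 + 2 * node_count(2)
node_count(k) = 2^(k+1) - 1
node_count(0) = 1
node_count(1) = 3
node_count(2) = 7
node_count(3) = 15
node_count(3) = 2^4 - 1 = 15


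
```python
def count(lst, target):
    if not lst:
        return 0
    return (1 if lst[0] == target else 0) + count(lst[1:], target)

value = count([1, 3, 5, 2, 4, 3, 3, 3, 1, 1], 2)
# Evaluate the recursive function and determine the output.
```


count([1, 3, 5, 2, 4, 3, 3, 3, 1, 1], 2)
lst[0]=1 != 2: 0 + count([3, 5, 2, 4, 3, 3, 3, 1, 1], 2)
lst[0]=3 != 2: 0 + count([5, 2, 4, 3, 3, 3, 1, 1], 2)
lst[0]=5 != 2: 0 + count([2, 4, 3, 3, 3, 1, 1], 2)
lst[0]=2 == 2: 1 + count([4, 3, 3, 3, 1, 1], 2)
lst[0]=4 != 2: 0 + count([3, 3, 3, 1, 1], 2)
lst[0]=3 != 2: 0 + count([3, 3, 1, 1], 2)
lst[0]=3 != 2: 0 + count([3, 1, 1], 2)
lst[0]=3 != 2: 0 + count([1, 1], 2)
lst[0]=1 != 2: 0 + count([1], 2)
lst[0]=1 != 2: 0 + count([], 2)
= 1


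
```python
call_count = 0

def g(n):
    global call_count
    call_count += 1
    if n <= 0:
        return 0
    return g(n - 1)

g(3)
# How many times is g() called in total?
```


g(3) calls g(2) calls ... calls g(0)
Total calls: 3 + 1 (for base case) = 4


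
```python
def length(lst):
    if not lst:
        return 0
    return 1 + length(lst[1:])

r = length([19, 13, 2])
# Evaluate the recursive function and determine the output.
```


length([19, 13, 2])
= 1 + length([13, 2])
= 1 + 1 + length([2])
= 1 + 1 + 1 + length([])
= 1 + 1 + 1 + 0
= 3


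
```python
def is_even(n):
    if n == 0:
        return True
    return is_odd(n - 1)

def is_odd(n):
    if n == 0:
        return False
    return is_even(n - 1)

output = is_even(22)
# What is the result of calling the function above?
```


is_even(22)
= is_odd(21)
= is_even(20)
= is_odd(19)
= is_even(18)
= is_odd(17)
= is_even(16)
= is_odd(15)
= is_even(14)
= is_odd(13)
= is_even(12)
= is_odd(11)
= is_even(10)
= is_odd(9)
= is_even(8)
= is_odd(7)
= is_even(6)
= is_odd(5)
= is_even(4)
= is_odd(3)
= is_even(2)
= is_odd(1)
= is_even(0)
n == 0: return True
= True


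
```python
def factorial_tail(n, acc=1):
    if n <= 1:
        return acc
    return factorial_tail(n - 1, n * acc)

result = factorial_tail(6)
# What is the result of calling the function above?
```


factorial_tail(6, 1)
= factorial_tail(5, 6 * 1) = factorial_tail(5, 6)
= factorial_tail(4, 5 * 6) = factorial_tail(4, 30)
= factorial_tail(3, 4 * 30) = factorial_tail(3, 120)
= factorial_tail(2, 3 * 120) = factorial_tail(2, 360)
= factorial_tail(1, 2 * 360) = factorial_tail(1, 720)
n <= 1, return acc = 720


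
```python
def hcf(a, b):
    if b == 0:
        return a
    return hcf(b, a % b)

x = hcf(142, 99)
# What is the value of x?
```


hcf(142, 99)
= hcf(99, 142 % 99) = hcf(99, 43)
= hcf(43, 99 % 43) = hcf(43, 13)
= hcf(13, 43 % 13) = hcf(13, 4)
= hcf(4, 13 % 4) = hcf(4, 1)
= hcf(1, 4 % 1) = hcf(1, 0)
b == 0, return a = 1


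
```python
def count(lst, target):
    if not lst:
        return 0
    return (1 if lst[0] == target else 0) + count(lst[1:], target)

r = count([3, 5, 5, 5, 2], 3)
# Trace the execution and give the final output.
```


count([3, 5, 5, 5, 2], 3)
lst[0]=3 == 3: 1 + count([5, 5, 5, 2], 3)
lst[0]=5 != 3: 0 + count([5, 5, 2], 3)
lst[0]=5 != 3: 0 + count([5, 2], 3)
lst[0]=5 != 3: 0 + count([2], 3)
lst[0]=2 != 3: 0 + count([], 3)
= 1


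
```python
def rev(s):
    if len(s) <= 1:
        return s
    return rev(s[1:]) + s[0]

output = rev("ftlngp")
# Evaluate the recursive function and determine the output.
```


rev("ftlngp")
= rev("tlngp") + "f"
= rev("lngp") + "t" + "f"
= rev("ngp") + "l" + "t" + "f"
= rev("gp") + "n" + "l" + "t" + "f"
= rev("p") + "g" + "n" + "l" + "t" + "f"
= "p" + "g" + "n" + "l" + "t" + "f"
= "pgnltf"


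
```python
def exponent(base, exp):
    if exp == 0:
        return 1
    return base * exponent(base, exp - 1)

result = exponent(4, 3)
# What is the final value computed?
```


exponent(4, 3)
= 4 * exponent(4, 2)
= 4 * 4 * exponent(4, 1)
= 4 * 4 * 4 * exponent(4, 0)
= 4 * 4 * 4 * 1
= 64


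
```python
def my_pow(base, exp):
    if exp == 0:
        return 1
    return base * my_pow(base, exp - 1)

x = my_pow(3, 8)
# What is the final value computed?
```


my_pow(3, 8)
= 3 * my_pow(3, 7)
= 3 * 3 * my_pow(3, 6)
= 3 * 3 * 3 * my_pow(3, 5)
= 3 * 3 * 3 * 3 * my_pow(3, 4)
= 3 * 3 * 3 * 3 * 3 * my_pow(3, 3)
= 3 * 3 * 3 * 3 * 3 * 3 * my_pow(3, 2)
= 3 * 3 * 3 * 3 * 3 * 3 * 3 * my_pow(3, 1)
= 3 * 3 * 3 * 3 * 3 * 3 * 3 * 3 * my_pow(3, 0)
= 3 * 3 * 3 * 3 * 3 * 3 * 3 * 3 * 1
= 6561


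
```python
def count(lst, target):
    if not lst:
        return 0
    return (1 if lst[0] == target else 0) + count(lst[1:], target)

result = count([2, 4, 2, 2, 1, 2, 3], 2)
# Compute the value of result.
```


count([2, 4, 2, 2, 1, 2, 3], 2)
lst[0]=2 == 2: 1 + count([4, 2, 2, 1, 2, 3], 2)
lst[0]=4 != 2: 0 + count([2, 2, 1, 2, 3], 2)
lst[0]=2 == 2: 1 + count([2, 1, 2, 3], 2)
lst[0]=2 == 2: 1 + count([1, 2, 3], 2)
lst[0]=1 != 2: 0 + count([2, 3], 2)
lst[0]=2 == 2: 1 + count([3], 2)
lst[0]=3 != 2: 0 + count([], 2)
= 4


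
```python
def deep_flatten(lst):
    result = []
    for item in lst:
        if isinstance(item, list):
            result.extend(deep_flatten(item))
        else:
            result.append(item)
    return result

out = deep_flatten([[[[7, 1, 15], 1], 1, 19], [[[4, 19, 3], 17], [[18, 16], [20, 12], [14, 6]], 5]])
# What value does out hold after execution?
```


deep_flatten([[[[7, 1, 15], 1], 1, 19], [[[4, 19, 3], 17], [[18, 16], [20, 12], [14, 6]], 5]])
Processing each element:
  [[[7, 1, 15], 1], 1, 19] is a list -> deep_flatten recursively -> [7, 1, 15, 1, 1, 19]
  [[[4, 19, 3], 17], [[18, 16], [20, 12], [14, 6]], 5] is a list -> deep_flatten recursively -> [4, 19, 3, 17, 18, 16, 20, 12, 14, 6, 5]
= [7, 1, 15, 1, 1, 19, 4, 19, 3, 17, 18, 16, 20, 12, 14, 6, 5]


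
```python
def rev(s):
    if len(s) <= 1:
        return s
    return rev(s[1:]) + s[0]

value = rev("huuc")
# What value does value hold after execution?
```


rev("huuc")
= rev("uuc") + "h"
= rev("uc") + "u" + "h"
= rev("c") + "u" + "u" + "h"
= "c" + "u" + "u" + "h"
= "cuuh"


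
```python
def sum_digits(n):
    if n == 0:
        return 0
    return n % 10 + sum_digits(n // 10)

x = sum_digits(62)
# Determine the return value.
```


sum_digits(62)
= 2 + sum_digits(6)
= 2 + 6 + sum_digits(0)
= 2 + 6 + 0
= 8


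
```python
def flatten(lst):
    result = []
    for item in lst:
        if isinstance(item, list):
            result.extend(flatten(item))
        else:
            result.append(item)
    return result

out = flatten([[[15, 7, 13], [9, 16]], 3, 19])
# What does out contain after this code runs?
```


flatten([[[15, 7, 13], [9, 16]], 3, 19])
Processing each element:
  [[15, 7, 13], [9, 16]] is a list -> flatten recursively -> [15, 7, 13, 9, 16]
  3 is not a list -> append 3
  19 is not a list -> append 19
= [15, 7, 13, 9, 16, 3, 19]


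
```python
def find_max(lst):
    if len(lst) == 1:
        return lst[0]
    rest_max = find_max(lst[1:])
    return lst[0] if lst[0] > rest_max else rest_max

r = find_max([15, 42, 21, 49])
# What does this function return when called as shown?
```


find_max([15, 42, 21, 49])
= compare 15 with find_max([42, 21, 49])
= compare 42 with find_max([21, 49])
= compare 21 with find_max([49])
Base: find_max([49]) = 49
compare 21 with 49: max = 49
compare 42 with 49: max = 49
compare 15 with 49: max = 49
= 49


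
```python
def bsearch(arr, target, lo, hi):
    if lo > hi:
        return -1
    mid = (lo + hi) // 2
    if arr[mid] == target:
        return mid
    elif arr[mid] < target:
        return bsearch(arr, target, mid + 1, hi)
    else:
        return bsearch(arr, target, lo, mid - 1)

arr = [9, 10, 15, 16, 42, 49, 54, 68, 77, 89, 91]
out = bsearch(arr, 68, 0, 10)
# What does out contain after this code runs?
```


bsearch(arr, 68, 0, 10)
lo=0, hi=10, mid=5, arr[mid]=49
49 < 68, search right half
lo=6, hi=10, mid=8, arr[mid]=77
77 > 68, search left half
lo=6, hi=7, mid=6, arr[mid]=54
54 < 68, search right half
lo=7, hi=7, mid=7, arr[mid]=68
arr[7] == 68, found at index 7
= 7


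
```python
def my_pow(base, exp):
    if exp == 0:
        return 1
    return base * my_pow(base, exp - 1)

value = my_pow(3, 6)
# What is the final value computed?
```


my_pow(3, 6)
= 3 * my_pow(3, 5)
= 3 * 3 * my_pow(3, 4)
= 3 * 3 * 3 * my_pow(3, 3)
= 3 * 3 * 3 * 3 * my_pow(3, 2)
= 3 * 3 * 3 * 3 * 3 * my_pow(3, 1)
= 3 * 3 * 3 * 3 * 3 * 3 * my_pow(3, 0)
= 3 * 3 * 3 * 3 * 3 * 3 * 1
= 729


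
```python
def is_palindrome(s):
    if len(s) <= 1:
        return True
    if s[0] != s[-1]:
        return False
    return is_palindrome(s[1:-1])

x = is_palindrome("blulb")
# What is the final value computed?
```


is_palindrome("blulb")
"blulb": s[0]='b' == s[-1]='b' -> is_palindrome("lul")
"lul": s[0]='l' == s[-1]='l' -> is_palindrome("u")
"u": len <= 1 -> True
= True


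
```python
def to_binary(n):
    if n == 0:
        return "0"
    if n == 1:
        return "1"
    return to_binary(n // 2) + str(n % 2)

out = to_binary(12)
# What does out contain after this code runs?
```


to_binary(12)
= to_binary(6) + "0"
= to_binary(3) + "0" + "0"
= to_binary(1) + "1" + "0" + "0"
= "1" + "1" + "0" + "0"
= "1100"


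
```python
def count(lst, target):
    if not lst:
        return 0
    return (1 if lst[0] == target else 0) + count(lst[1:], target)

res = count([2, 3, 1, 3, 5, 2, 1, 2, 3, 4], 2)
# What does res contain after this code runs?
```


count([2, 3, 1, 3, 5, 2, 1, 2, 3, 4], 2)
lst[0]=2 == 2: 1 + count([3, 1, 3, 5, 2, 1, 2, 3, 4], 2)
lst[0]=3 != 2: 0 + count([1, 3, 5, 2, 1, 2, 3, 4], 2)
lst[0]=1 != 2: 0 + count([3, 5, 2, 1, 2, 3, 4], 2)
lst[0]=3 != 2: 0 + count([5, 2, 1, 2, 3, 4], 2)
lst[0]=5 != 2: 0 + count([2, 1, 2, 3, 4], 2)
lst[0]=2 == 2: 1 + count([1, 2, 3, 4], 2)
lst[0]=1 != 2: 0 + count([2, 3, 4], 2)
lst[0]=2 == 2: 1 + count([3, 4], 2)
lst[0]=3 != 2: 0 + count([4], 2)
lst[0]=4 != 2: 0 + count([], 2)
= 3


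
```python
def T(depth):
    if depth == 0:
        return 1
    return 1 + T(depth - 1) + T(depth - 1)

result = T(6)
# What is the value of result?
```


T(6)
= 1 + T(5) + T(5)
= 1 + 2 * T(5)
T(k) = 2^(k+1) - 1
T(0) = 1
T(1) = 3
T(2) = 7
T(3) = 15
T(4) = 31
T(6) = 2^7 - 1 = 127


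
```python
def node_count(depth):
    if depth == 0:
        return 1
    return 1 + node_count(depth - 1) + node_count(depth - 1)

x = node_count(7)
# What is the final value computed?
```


node_count(7)
= 1 + node_count(6) + node_count(6)
= 1 + 2 * node_count(6)
node_count(k) = 2^(k+1) - 1
node_count(0) = 1
node_count(1) = 3
node_count(2) = 7
node_count(3) = 15
node_count(4) = 31
node_count(7) = 2^8 - 1 = 255


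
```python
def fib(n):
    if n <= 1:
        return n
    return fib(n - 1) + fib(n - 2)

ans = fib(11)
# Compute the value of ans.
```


fib(11)
= fib(10) + fib(9)
= (fib(9) + fib(8)) + fib(9)
Computing bottom-up: fib(0)=0, fib(1)=1, fib(2)=1, fib(3)=2, fib(4)=3, fib(5)=5, fib(6)=8, fib(7)=13, fib(8)=21, fib(9)=34, fib(10)=55, fib(11)=89
= 89


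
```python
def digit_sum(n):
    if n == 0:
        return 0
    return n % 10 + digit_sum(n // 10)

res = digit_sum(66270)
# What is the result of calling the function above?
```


digit_sum(66270)
= 0 + digit_sum(6627)
= 0 + 7 + digit_sum(662)
= 0 + 7 + 2 + digit_sum(66)
= 0 + 7 + 2 + 6 + digit_sum(6)
= 0 + 7 + 2 + 6 + 6 + digit_sum(0)
= 0 + 7 + 2 + 6 + 6 + 0
= 21


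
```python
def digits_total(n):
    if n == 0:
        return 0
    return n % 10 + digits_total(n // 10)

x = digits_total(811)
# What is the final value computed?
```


digits_total(811)
= 1 + digits_total(81)
= 1 + 1 + digits_total(8)
= 1 + 1 + 8 + digits_total(0)
= 1 + 1 + 8 + 0
= 10


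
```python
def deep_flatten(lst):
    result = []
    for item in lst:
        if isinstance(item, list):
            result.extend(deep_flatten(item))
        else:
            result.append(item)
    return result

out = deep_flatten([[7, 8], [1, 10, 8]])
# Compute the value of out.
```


deep_flatten([[7, 8], [1, 10, 8]])
Processing each element:
  [7, 8] is a list -> deep_flatten recursively -> [7, 8]
  [1, 10, 8] is a list -> deep_flatten recursively -> [1, 10, 8]
= [7, 8, 1, 10, 8]


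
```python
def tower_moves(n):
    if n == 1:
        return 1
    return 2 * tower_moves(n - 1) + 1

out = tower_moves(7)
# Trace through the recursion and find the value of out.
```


tower_moves(7)
= 2 * tower_moves(6) + 1
= 2 * (2 * tower_moves(5) + 1) + 1
= 2 * (2 * (2 * tower_moves(4) + 1) + 1) + 1
= 2 * (2 * (2 * (2 * tower_moves(3) + 1) + 1) + 1) + 1
= 2 * (2 * (2 * (2 * (2 * tower_moves(2) + 1) + 1) + 1) + 1) + 1
= 2 * (2 * (2 * (2 * (2 * (2 * tower_moves(1) + 1) + 1) + 1) + 1) + 1) + 1
Now compute bottom-up:
tower_moves(1) = 1
tower_moves(2) = 2 * 1 + 1 = 3
tower_moves(3) = 2 * 3 + 1 = 7
tower_moves(4) = 2 * 7 + 1 = 15
tower_moves(5) = 2 * 15 + 1 = 31
tower_moves(6) = 2 * 31 + 1 = 63
tower_moves(7) = 2 * 63 + 1 = 127
= 127


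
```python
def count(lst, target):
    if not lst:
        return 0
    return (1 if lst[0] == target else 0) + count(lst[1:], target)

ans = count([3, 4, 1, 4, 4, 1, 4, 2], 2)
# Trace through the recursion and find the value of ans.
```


count([3, 4, 1, 4, 4, 1, 4, 2], 2)
lst[0]=3 != 2: 0 + count([4, 1, 4, 4, 1, 4, 2], 2)
lst[0]=4 != 2: 0 + count([1, 4, 4, 1, 4, 2], 2)
lst[0]=1 != 2: 0 + count([4, 4, 1, 4, 2], 2)
lst[0]=4 != 2: 0 + count([4, 1, 4, 2], 2)
lst[0]=4 != 2: 0 + count([1, 4, 2], 2)
lst[0]=1 != 2: 0 + count([4, 2], 2)
lst[0]=4 != 2: 0 + count([2], 2)
lst[0]=2 == 2: 1 + count([], 2)
= 1


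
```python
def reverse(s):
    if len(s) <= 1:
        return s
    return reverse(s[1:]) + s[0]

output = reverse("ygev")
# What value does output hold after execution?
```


reverse("ygev")
= reverse("gev") + "y"
= reverse("ev") + "g" + "y"
= reverse("v") + "e" + "g" + "y"
= "v" + "e" + "g" + "y"
= "vegy"


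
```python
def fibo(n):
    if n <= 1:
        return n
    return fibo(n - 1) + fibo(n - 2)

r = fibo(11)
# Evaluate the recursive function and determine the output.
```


fibo(11)
= fibo(10) + fibo(9)
= (fibo(9) + fibo(8)) + fibo(9)
Computing bottom-up: fibo(0)=0, fibo(1)=1, fibo(2)=1, fibo(3)=2, fibo(4)=3, fibo(5)=5, fibo(6)=8, fibo(7)=13, fibo(8)=21, fibo(9)=34, fibo(10)=55, fibo(11)=89
= 89


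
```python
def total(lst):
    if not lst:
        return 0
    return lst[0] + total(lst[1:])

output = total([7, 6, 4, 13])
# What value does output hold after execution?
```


total([7, 6, 4, 13])
= 7 + total([6, 4, 13])
= 7 + 6 + total([4, 13])
= 7 + 6 + 4 + total([13])
= 7 + 6 + 4 + 13 + total([])
= 7 + 6 + 4 + 13 + 0
= 30


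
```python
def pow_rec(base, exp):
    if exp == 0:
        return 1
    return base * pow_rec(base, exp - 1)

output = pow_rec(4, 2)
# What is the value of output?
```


pow_rec(4, 2)
= 4 * pow_rec(4, 1)
= 4 * 4 * pow_rec(4, 0)
= 4 * 4 * 1
= 16


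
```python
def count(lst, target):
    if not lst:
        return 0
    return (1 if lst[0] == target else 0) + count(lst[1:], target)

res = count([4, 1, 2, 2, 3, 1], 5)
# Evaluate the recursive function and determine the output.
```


count([4, 1, 2, 2, 3, 1], 5)
lst[0]=4 != 5: 0 + count([1, 2, 2, 3, 1], 5)
lst[0]=1 != 5: 0 + count([2, 2, 3, 1], 5)
lst[0]=2 != 5: 0 + count([2, 3, 1], 5)
lst[0]=2 != 5: 0 + count([3, 1], 5)
lst[0]=3 != 5: 0 + count([1], 5)
lst[0]=1 != 5: 0 + count([], 5)
= 0


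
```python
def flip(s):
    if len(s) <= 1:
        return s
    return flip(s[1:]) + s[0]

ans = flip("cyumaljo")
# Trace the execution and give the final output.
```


flip("cyumaljo")
= flip("yumaljo") + "c"
= flip("umaljo") + "y" + "c"
= flip("maljo") + "u" + "y" + "c"
= flip("aljo") + "m" + "u" + "y" + "c"
= flip("ljo") + "a" + "m" + "u" + "y" + "c"
= flip("jo") + "l" + "a" + "m" + "u" + "y" + "c"
= flip("o") + "j" + "l" + "a" + "m" + "u" + "y" + "c"
= "o" + "j" + "l" + "a" + "m" + "u" + "y" + "c"
= "ojlamuyc"


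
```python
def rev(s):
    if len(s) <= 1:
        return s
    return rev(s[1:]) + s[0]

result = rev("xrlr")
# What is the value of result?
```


rev("xrlr")
= rev("rlr") + "x"
= rev("lr") + "r" + "x"
= rev("r") + "l" + "r" + "x"
= "r" + "l" + "r" + "x"
= "rlrx"


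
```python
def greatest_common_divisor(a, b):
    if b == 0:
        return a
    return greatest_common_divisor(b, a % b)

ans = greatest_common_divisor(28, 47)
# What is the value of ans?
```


greatest_common_divisor(28, 47)
= greatest_common_divisor(47, 28 % 47) = greatest_common_divisor(47, 28)
= greatest_common_divisor(28, 47 % 28) = greatest_common_divisor(28, 19)
= greatest_common_divisor(19, 28 % 19) = greatest_common_divisor(19, 9)
= greatest_common_divisor(9, 19 % 9) = greatest_common_divisor(9, 1)
= greatest_common_divisor(1, 9 % 1) = greatest_common_divisor(1, 0)
b == 0, return a = 1


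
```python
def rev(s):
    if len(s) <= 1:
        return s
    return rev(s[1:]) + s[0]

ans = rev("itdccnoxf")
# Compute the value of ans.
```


rev("itdccnoxf")
= rev("tdccnoxf") + "i"
= rev("dccnoxf") + "t" + "i"
= rev("ccnoxf") + "d" + "t" + "i"
= rev("cnoxf") + "c" + "d" + "t" + "i"
= rev("noxf") + "c" + "c" + "d" + "t" + "i"
= rev("oxf") + "n" + "c" + "c" + "d" + "t" + "i"
= rev("xf") + "o" + "n" + "c" + "c" + "d" + "t" + "i"
= rev("f") + "x" + "o" + "n" + "c" + "c" + "d" + "t" + "i"
= "f" + "x" + "o" + "n" + "c" + "c" + "d" + "t" + "i"
= "fxonccdti"


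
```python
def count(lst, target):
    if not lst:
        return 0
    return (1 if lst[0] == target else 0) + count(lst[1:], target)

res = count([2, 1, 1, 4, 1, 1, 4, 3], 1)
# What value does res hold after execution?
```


count([2, 1, 1, 4, 1, 1, 4, 3], 1)
lst[0]=2 != 1: 0 + count([1, 1, 4, 1, 1, 4, 3], 1)
lst[0]=1 == 1: 1 + count([1, 4, 1, 1, 4, 3], 1)
lst[0]=1 == 1: 1 + count([4, 1, 1, 4, 3], 1)
lst[0]=4 != 1: 0 + count([1, 1, 4, 3], 1)
lst[0]=1 == 1: 1 + count([1, 4, 3], 1)
lst[0]=1 == 1: 1 + count([4, 3], 1)
lst[0]=4 != 1: 0 + count([3], 1)
lst[0]=3 != 1: 0 + count([], 1)
= 4


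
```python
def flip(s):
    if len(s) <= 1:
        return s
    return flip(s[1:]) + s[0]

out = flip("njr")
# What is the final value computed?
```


flip("njr")
= flip("jr") + "n"
= flip("r") + "j" + "n"
= "r" + "j" + "n"
= "rjn"


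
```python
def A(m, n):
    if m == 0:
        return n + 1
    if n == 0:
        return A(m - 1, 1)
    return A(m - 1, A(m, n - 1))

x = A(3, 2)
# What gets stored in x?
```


A(3, 2)
= A(2, A(3, 1))
First compute A(3, 1) = 13
= A(2, 13)
= 29


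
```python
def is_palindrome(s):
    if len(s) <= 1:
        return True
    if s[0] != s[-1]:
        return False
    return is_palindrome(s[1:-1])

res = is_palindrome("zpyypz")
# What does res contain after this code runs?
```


is_palindrome("zpyypz")
"zpyypz": s[0]='z' == s[-1]='z' -> is_palindrome("pyyp")
"pyyp": s[0]='p' == s[-1]='p' -> is_palindrome("yy")
"yy": s[0]='y' == s[-1]='y' -> is_palindrome("")
"": len <= 1 -> True
= True


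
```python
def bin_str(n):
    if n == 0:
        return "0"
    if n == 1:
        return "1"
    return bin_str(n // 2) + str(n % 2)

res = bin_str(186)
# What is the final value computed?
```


bin_str(186)
= bin_str(93) + "0"
= bin_str(46) + "1" + "0"
= bin_str(23) + "0" + "1" + "0"
= bin_str(11) + "1" + "0" + "1" + "0"
= bin_str(5) + "1" + "1" + "0" + "1" + "0"
= bin_str(2) + "1" + "1" + "1" + "0" + "1" + "0"
= bin_str(1) + "0" + "1" + "1" + "1" + "0" + "1" + "0"
= "1" + "0" + "1" + "1" + "1" + "0" + "1" + "0"
= "10111010"


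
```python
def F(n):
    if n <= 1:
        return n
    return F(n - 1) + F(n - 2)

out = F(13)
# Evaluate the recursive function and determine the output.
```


F(13)
= F(12) + F(11)
= (F(11) + F(10)) + F(11)
Computing bottom-up: F(0)=0, F(1)=1, F(2)=1, F(3)=2, F(4)=3, F(5)=5, F(6)=8, F(7)=13, F(8)=21, F(9)=34, F(10)=55, F(11)=89, F(12)=144, F(13)=233
= 233


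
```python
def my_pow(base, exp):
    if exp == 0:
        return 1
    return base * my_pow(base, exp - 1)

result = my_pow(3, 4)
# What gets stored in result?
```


my_pow(3, 4)
= 3 * my_pow(3, 3)
= 3 * 3 * my_pow(3, 2)
= 3 * 3 * 3 * my_pow(3, 1)
= 3 * 3 * 3 * 3 * my_pow(3, 0)
= 3 * 3 * 3 * 3 * 1
= 81


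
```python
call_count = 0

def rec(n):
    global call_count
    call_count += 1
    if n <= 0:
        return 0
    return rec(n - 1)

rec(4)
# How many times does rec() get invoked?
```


rec(4) calls rec(3) calls ... calls rec(0)
Total calls: 4 + 1 (for base case) = 5


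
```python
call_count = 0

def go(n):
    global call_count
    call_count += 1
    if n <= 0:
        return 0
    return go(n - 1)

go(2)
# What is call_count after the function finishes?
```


go(2) calls go(1) calls ... calls go(0)
Total calls: 2 + 1 (for base case) = 3


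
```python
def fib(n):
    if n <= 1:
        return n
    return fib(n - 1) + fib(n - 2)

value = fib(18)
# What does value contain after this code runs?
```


fib(18)
= fib(17) + fib(16)
= (fib(16) + fib(15)) + fib(16)
Computing bottom-up: fib(0)=0, fib(1)=1, fib(2)=1, fib(3)=2, fib(4)=3, fib(5)=5, fib(6)=8, fib(7)=13, fib(8)=21, fib(9)=34, fib(10)=55, fib(11)=89, fib(12)=144, fib(13)=233, fib(14)=377, fib(15)=610, fib(16)=987, fib(17)=1597, fib(18)=2584
= 2584


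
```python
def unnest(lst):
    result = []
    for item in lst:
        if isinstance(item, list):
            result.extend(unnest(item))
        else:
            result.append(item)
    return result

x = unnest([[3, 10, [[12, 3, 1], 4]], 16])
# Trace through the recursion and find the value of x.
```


unnest([[3, 10, [[12, 3, 1], 4]], 16])
Processing each element:
  [3, 10, [[12, 3, 1], 4]] is a list -> unnest recursively -> [3, 10, 12, 3, 1, 4]
  16 is not a list -> append 16
= [3, 10, 12, 3, 1, 4, 16]


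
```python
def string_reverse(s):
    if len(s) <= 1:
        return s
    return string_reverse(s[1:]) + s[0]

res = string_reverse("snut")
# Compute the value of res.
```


string_reverse("snut")
= string_reverse("nut") + "s"
= string_reverse("ut") + "n" + "s"
= string_reverse("t") + "u" + "n" + "s"
= "t" + "u" + "n" + "s"
= "tuns"


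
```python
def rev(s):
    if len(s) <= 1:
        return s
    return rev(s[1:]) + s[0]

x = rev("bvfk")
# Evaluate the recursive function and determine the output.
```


rev("bvfk")
= rev("vfk") + "b"
= rev("fk") + "v" + "b"
= rev("k") + "f" + "v" + "b"
= "k" + "f" + "v" + "b"
= "kfvb"


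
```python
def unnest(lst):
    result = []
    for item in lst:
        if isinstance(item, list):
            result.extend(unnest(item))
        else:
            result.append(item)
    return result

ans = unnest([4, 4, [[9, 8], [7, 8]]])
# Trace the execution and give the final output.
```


unnest([4, 4, [[9, 8], [7, 8]]])
Processing each element:
  4 is not a list -> append 4
  4 is not a list -> append 4
  [[9, 8], [7, 8]] is a list -> unnest recursively -> [9, 8, 7, 8]
= [4, 4, 9, 8, 7, 8]


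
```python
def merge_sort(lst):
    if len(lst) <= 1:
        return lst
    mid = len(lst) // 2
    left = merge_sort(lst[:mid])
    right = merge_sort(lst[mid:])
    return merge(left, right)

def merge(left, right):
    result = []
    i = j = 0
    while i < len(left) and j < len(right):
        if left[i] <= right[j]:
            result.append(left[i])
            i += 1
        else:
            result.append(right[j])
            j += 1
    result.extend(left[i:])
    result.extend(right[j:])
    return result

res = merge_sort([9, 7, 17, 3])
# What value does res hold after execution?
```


merge_sort([9, 7, 17, 3])
Split into [9, 7] and [17, 3]
Left sorted: [7, 9]
Right sorted: [3, 17]
Merge [7, 9] and [3, 17]
= [3, 7, 9, 17]


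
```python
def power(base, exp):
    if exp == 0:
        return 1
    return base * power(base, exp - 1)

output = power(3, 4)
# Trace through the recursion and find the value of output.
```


power(3, 4)
= 3 * power(3, 3)
= 3 * 3 * power(3, 2)
= 3 * 3 * 3 * power(3, 1)
= 3 * 3 * 3 * 3 * power(3, 0)
= 3 * 3 * 3 * 3 * 1
= 81


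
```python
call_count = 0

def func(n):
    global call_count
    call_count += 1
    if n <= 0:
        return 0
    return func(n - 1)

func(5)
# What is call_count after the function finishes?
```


func(5) calls func(4) calls ... calls func(0)
Total calls: 5 + 1 (for base case) = 6


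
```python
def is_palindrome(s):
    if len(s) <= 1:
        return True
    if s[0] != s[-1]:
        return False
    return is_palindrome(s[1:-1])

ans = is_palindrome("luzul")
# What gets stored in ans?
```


is_palindrome("luzul")
"luzul": s[0]='l' == s[-1]='l' -> is_palindrome("uzu")
"uzu": s[0]='u' == s[-1]='u' -> is_palindrome("z")
"z": len <= 1 -> True
= True


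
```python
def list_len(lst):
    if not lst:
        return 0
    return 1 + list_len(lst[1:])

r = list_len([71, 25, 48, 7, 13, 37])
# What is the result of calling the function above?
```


list_len([71, 25, 48, 7, 13, 37])
= 1 + list_len([25, 48, 7, 13, 37])
= 1 + 1 + list_len([48, 7, 13, 37])
= 1 + 1 + 1 + list_len([7, 13, 37])
= 1 + 1 + 1 + 1 + list_len([13, 37])
= 1 + 1 + 1 + 1 + 1 + list_len([37])
= 1 + 1 + 1 + 1 + 1 + 1 + list_len([])
= 1 + 1 + 1 + 1 + 1 + 1 + 0
= 6


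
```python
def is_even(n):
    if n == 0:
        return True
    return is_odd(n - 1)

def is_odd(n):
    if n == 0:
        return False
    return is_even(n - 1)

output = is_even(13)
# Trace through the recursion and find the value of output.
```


is_even(13)
= is_odd(12)
= is_even(11)
= is_odd(10)
= is_even(9)
= is_odd(8)
= is_even(7)
= is_odd(6)
= is_even(5)
= is_odd(4)
= is_even(3)
= is_odd(2)
= is_even(1)
= is_odd(0)
n == 0: return False
= False


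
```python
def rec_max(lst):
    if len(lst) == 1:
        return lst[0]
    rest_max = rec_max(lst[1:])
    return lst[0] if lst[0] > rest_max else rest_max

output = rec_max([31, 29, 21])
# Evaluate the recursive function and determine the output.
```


rec_max([31, 29, 21])
= compare 31 with rec_max([29, 21])
= compare 29 with rec_max([21])
Base: rec_max([21]) = 21
compare 29 with 21: max = 29
compare 31 with 29: max = 31
= 31


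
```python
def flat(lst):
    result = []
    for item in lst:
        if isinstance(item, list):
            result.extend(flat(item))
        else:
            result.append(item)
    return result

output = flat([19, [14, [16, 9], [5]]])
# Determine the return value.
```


flat([19, [14, [16, 9], [5]]])
Processing each element:
  19 is not a list -> append 19
  [14, [16, 9], [5]] is a list -> flat recursively -> [14, 16, 9, 5]
= [19, 14, 16, 9, 5]


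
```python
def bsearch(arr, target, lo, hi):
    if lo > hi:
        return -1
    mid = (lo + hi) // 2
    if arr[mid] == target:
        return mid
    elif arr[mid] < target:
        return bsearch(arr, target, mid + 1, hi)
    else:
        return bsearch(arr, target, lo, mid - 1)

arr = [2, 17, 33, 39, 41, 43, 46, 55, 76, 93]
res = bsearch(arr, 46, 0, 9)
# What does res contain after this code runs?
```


bsearch(arr, 46, 0, 9)
lo=0, hi=9, mid=4, arr[mid]=41
41 < 46, search right half
lo=5, hi=9, mid=7, arr[mid]=55
55 > 46, search left half
lo=5, hi=6, mid=5, arr[mid]=43
43 < 46, search right half
lo=6, hi=6, mid=6, arr[mid]=46
arr[6] == 46, found at index 6
= 6


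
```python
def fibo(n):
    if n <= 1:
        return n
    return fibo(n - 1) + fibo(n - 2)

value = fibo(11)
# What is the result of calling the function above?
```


fibo(11)
= fibo(10) + fibo(9)
= (fibo(9) + fibo(8)) + fibo(9)
Computing bottom-up: fibo(0)=0, fibo(1)=1, fibo(2)=1, fibo(3)=2, fibo(4)=3, fibo(5)=5, fibo(6)=8, fibo(7)=13, fibo(8)=21, fibo(9)=34, fibo(10)=55, fibo(11)=89
= 89


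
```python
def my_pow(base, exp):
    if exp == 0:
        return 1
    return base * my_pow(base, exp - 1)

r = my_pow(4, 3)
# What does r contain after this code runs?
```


my_pow(4, 3)
= 4 * my_pow(4, 2)
= 4 * 4 * my_pow(4, 1)
= 4 * 4 * 4 * my_pow(4, 0)
= 4 * 4 * 4 * 1
= 64


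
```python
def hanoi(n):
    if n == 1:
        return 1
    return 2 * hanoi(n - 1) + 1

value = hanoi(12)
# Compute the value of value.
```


hanoi(12)
= 2 * hanoi(11) + 1
= 2 * (2 * hanoi(10) + 1) + 1
= 2 * (2 * (2 * hanoi(9) + 1) + 1) + 1
= 2 * (2 * (2 * (2 * hanoi(8) + 1) + 1) + 1) + 1
= 2 * (2 * (2 * (2 * (2 * hanoi(7) + 1) + 1) + 1) + 1) + 1
= 2 * (2 * (2 * (2 * (2 * (2 * hanoi(6) + 1) + 1) + 1) + 1) + 1) + 1
= 2 * (2 * (2 * (2 * (2 * (2 * (2 * hanoi(5) + 1) + 1) + 1) + 1) + 1) + 1) + 1
= 2 * (2 * (2 * (2 * (2 * (2 * (2 * (2 * hanoi(4) + 1) + 1) + 1) + 1) + 1) + 1) + 1) + 1
= 2 * (2 * (2 * (2 * (2 * (2 * (2 * (2 * (2 * hanoi(3) + 1) + 1) + 1) + 1) + 1) + 1) + 1) + 1) + 1
= 2 * (2 * (2 * (2 * (2 * (2 * (2 * (2 * (2 * (2 * hanoi(2) + 1) + 1) + 1) + 1) + 1) + 1) + 1) + 1) + 1) + 1
= 2 * (2 * (2 * (2 * (2 * (2 * (2 * (2 * (2 * (2 * (2 * hanoi(1) + 1) + 1) + 1) + 1) + 1) + 1) + 1) + 1) + 1) + 1) + 1
Now compute bottom-up:
hanoi(1) = 1
hanoi(2) = 2 * 1 + 1 = 3
hanoi(3) = 2 * 3 + 1 = 7
hanoi(4) = 2 * 7 + 1 = 15
hanoi(5) = 2 * 15 + 1 = 31
hanoi(6) = 2 * 31 + 1 = 63
hanoi(7) = 2 * 63 + 1 = 127
hanoi(8) = 2 * 127 + 1 = 255
hanoi(9) = 2 * 255 + 1 = 511
hanoi(10) = 2 * 511 + 1 = 1023
hanoi(11) = 2 * 1023 + 1 = 2047
hanoi(12) = 2 * 2047 + 1 = 4095
= 4095


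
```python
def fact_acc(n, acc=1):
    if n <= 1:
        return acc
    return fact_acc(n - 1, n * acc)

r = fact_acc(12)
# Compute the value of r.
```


fact_acc(12, 1)
= fact_acc(11, 12 * 1) = fact_acc(11, 12)
= fact_acc(10, 11 * 12) = fact_acc(10, 132)
= fact_acc(9, 10 * 132) = fact_acc(9, 1320)
= fact_acc(8, 9 * 1320) = fact_acc(8, 11880)
= fact_acc(7, 8 * 11880) = fact_acc(7, 95040)
= fact_acc(6, 7 * 95040) = fact_acc(6, 665280)
= fact_acc(5, 6 * 665280) = fact_acc(5, 3991680)
= fact_acc(4, 5 * 3991680) = fact_acc(4, 19958400)
= fact_acc(3, 4 * 19958400) = fact_acc(3, 79833600)
= fact_acc(2, 3 * 79833600) = fact_acc(2, 239500800)
= fact_acc(1, 2 * 239500800) = fact_acc(1, 479001600)
n <= 1, return acc = 479001600


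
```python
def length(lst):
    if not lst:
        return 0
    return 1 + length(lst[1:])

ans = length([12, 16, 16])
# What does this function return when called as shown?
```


length([12, 16, 16])
= 1 + length([16, 16])
= 1 + 1 + length([16])
= 1 + 1 + 1 + length([])
= 1 + 1 + 1 + 0
= 3


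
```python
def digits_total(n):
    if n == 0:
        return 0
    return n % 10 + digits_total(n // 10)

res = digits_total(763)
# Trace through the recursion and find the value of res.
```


digits_total(763)
= 3 + digits_total(76)
= 3 + 6 + digits_total(7)
= 3 + 6 + 7 + digits_total(0)
= 3 + 6 + 7 + 0
= 16


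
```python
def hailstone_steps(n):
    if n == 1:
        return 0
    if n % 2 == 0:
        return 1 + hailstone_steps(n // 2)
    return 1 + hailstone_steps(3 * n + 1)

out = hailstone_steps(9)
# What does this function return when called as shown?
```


hailstone_steps(9)
9 is odd -> 3*9+1 = 28 -> hailstone_steps(28)
28 is even -> hailstone_steps(14)
14 is even -> hailstone_steps(7)
7 is odd -> 3*7+1 = 22 -> hailstone_steps(22)
22 is even -> hailstone_steps(11)
11 is odd -> 3*11+1 = 34 -> hailstone_steps(34)
34 is even -> hailstone_steps(17)
17 is odd -> 3*17+1 = 52 -> hailstone_steps(52)
52 is even -> hailstone_steps(26)
26 is even -> hailstone_steps(13)
13 is odd -> 3*13+1 = 40 -> hailstone_steps(40)
40 is even -> hailstone_steps(20)
20 is even -> hailstone_steps(10)
10 is even -> hailstone_steps(5)
5 is odd -> 3*5+1 = 16 -> hailstone_steps(16)
16 is even -> hailstone_steps(8)
8 is even -> hailstone_steps(4)
4 is even -> hailstone_steps(2)
2 is even -> hailstone_steps(1)
Reached 1 after 19 steps
= 19


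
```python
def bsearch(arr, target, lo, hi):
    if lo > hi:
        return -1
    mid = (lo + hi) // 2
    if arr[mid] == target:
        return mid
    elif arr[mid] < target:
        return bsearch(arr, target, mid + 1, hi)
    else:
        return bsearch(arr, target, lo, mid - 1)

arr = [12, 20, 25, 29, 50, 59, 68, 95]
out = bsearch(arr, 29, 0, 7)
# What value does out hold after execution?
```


bsearch(arr, 29, 0, 7)
lo=0, hi=7, mid=3, arr[mid]=29
arr[3] == 29, found at index 3
= 3


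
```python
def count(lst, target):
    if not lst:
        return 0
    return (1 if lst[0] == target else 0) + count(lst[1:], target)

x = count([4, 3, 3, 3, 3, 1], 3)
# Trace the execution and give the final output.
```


count([4, 3, 3, 3, 3, 1], 3)
lst[0]=4 != 3: 0 + count([3, 3, 3, 3, 1], 3)
lst[0]=3 == 3: 1 + count([3, 3, 3, 1], 3)
lst[0]=3 == 3: 1 + count([3, 3, 1], 3)
lst[0]=3 == 3: 1 + count([3, 1], 3)
lst[0]=3 == 3: 1 + count([1], 3)
lst[0]=1 != 3: 0 + count([], 3)
= 4


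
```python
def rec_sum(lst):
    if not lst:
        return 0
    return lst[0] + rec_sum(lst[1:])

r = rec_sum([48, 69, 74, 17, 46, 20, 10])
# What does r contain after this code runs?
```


rec_sum([48, 69, 74, 17, 46, 20, 10])
= 48 + rec_sum([69, 74, 17, 46, 20, 10])
= 48 + 69 + rec_sum([74, 17, 46, 20, 10])
= 48 + 69 + 74 + rec_sum([17, 46, 20, 10])
= 48 + 69 + 74 + 17 + rec_sum([46, 20, 10])
= 48 + 69 + 74 + 17 + 46 + rec_sum([20, 10])
= 48 + 69 + 74 + 17 + 46 + 20 + rec_sum([10])
= 48 + 69 + 74 + 17 + 46 + 20 + 10 + rec_sum([])
= 48 + 69 + 74 + 17 + 46 + 20 + 10 + 0
= 284


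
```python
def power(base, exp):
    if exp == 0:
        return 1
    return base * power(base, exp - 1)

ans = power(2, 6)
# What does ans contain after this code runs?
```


power(2, 6)
= 2 * power(2, 5)
= 2 * 2 * power(2, 4)
= 2 * 2 * 2 * power(2, 3)
= 2 * 2 * 2 * 2 * power(2, 2)
= 2 * 2 * 2 * 2 * 2 * power(2, 1)
= 2 * 2 * 2 * 2 * 2 * 2 * power(2, 0)
= 2 * 2 * 2 * 2 * 2 * 2 * 1
= 64


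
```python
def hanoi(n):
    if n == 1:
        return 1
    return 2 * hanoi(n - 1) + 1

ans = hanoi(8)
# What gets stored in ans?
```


hanoi(8)
= 2 * hanoi(7) + 1
= 2 * (2 * hanoi(6) + 1) + 1
= 2 * (2 * (2 * hanoi(5) + 1) + 1) + 1
= 2 * (2 * (2 * (2 * hanoi(4) + 1) + 1) + 1) + 1
= 2 * (2 * (2 * (2 * (2 * hanoi(3) + 1) + 1) + 1) + 1) + 1
= 2 * (2 * (2 * (2 * (2 * (2 * hanoi(2) + 1) + 1) + 1) + 1) + 1) + 1
= 2 * (2 * (2 * (2 * (2 * (2 * (2 * hanoi(1) + 1) + 1) + 1) + 1) + 1) + 1) + 1
Now compute bottom-up:
hanoi(1) = 1
hanoi(2) = 2 * 1 + 1 = 3
hanoi(3) = 2 * 3 + 1 = 7
hanoi(4) = 2 * 7 + 1 = 15
hanoi(5) = 2 * 15 + 1 = 31
hanoi(6) = 2 * 31 + 1 = 63
hanoi(7) = 2 * 63 + 1 = 127
hanoi(8) = 2 * 127 + 1 = 255
= 255


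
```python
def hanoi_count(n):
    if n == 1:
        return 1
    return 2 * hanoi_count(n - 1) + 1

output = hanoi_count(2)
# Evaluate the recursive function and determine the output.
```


hanoi_count(2)
= 2 * hanoi_count(1) + 1
Now compute bottom-up:
hanoi_count(1) = 1
hanoi_count(2) = 2 * 1 + 1 = 3
= 3


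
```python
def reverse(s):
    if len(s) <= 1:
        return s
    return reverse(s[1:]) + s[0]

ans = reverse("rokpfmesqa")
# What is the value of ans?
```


reverse("rokpfmesqa")
= reverse("okpfmesqa") + "r"
= reverse("kpfmesqa") + "o" + "r"
= reverse("pfmesqa") + "k" + "o" + "r"
= reverse("fmesqa") + "p" + "k" + "o" + "r"
= reverse("mesqa") + "f" + "p" + "k" + "o" + "r"
= reverse("esqa") + "m" + "f" + "p" + "k" + "o" + "r"
= reverse("sqa") + "e" + "m" + "f" + "p" + "k" + "o" + "r"
= reverse("qa") + "s" + "e" + "m" + "f" + "p" + "k" + "o" + "r"
= reverse("a") + "q" + "s" + "e" + "m" + "f" + "p" + "k" + "o" + "r"
= "a" + "q" + "s" + "e" + "m" + "f" + "p" + "k" + "o" + "r"
= "aqsemfpkor"


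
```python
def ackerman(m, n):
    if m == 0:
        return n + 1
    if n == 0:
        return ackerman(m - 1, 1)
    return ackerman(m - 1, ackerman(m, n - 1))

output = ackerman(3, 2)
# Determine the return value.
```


ackerman(3, 2)
= ackerman(2, ackerman(3, 1))
First compute ackerman(3, 1) = 13
= ackerman(2, 13)
= 29


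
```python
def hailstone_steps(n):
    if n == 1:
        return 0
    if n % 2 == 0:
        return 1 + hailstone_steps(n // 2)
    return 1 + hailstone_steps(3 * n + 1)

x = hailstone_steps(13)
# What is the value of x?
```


hailstone_steps(13)
13 is odd -> 3*13+1 = 40 -> hailstone_steps(40)
40 is even -> hailstone_steps(20)
20 is even -> hailstone_steps(10)
10 is even -> hailstone_steps(5)
5 is odd -> 3*5+1 = 16 -> hailstone_steps(16)
16 is even -> hailstone_steps(8)
8 is even -> hailstone_steps(4)
4 is even -> hailstone_steps(2)
2 is even -> hailstone_steps(1)
Reached 1 after 9 steps
= 9


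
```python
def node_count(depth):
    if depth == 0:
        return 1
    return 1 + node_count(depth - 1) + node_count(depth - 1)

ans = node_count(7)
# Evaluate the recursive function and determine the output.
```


node_count(7)
= 1 + node_count(6) + node_count(6)
= 1 + 2 * node_count(6)
node_count(k) = 2^(k+1) - 1
node_count(0) = 1
node_count(1) = 3
node_count(2) = 7
node_count(3) = 15
node_count(4) = 31
node_count(7) = 2^8 - 1 = 255


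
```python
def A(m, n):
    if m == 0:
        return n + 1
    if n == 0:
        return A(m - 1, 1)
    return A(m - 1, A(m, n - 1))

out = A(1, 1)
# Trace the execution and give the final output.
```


A(1, 1)
= A(0, A(1, 0))
First compute A(1, 0) = 2
= A(0, 2)
= 3


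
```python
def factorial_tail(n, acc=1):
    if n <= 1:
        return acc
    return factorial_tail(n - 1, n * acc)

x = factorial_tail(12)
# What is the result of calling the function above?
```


factorial_tail(12, 1)
= factorial_tail(11, 12 * 1) = factorial_tail(11, 12)
= factorial_tail(10, 11 * 12) = factorial_tail(10, 132)
= factorial_tail(9, 10 * 132) = factorial_tail(9, 1320)
= factorial_tail(8, 9 * 1320) = factorial_tail(8, 11880)
= factorial_tail(7, 8 * 11880) = factorial_tail(7, 95040)
= factorial_tail(6, 7 * 95040) = factorial_tail(6, 665280)
= factorial_tail(5, 6 * 665280) = factorial_tail(5, 3991680)
= factorial_tail(4, 5 * 3991680) = factorial_tail(4, 19958400)
= factorial_tail(3, 4 * 19958400) = factorial_tail(3, 79833600)
= factorial_tail(2, 3 * 79833600) = factorial_tail(2, 239500800)
= factorial_tail(1, 2 * 239500800) = factorial_tail(1, 479001600)
n <= 1, return acc = 479001600


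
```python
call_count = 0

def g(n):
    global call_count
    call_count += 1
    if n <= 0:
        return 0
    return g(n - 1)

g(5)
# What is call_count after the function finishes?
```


g(5) calls g(4) calls ... calls g(0)
Total calls: 5 + 1 (for base case) = 6


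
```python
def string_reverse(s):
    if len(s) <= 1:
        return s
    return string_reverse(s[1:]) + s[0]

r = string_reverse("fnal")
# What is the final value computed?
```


string_reverse("fnal")
= string_reverse("nal") + "f"
= string_reverse("al") + "n" + "f"
= string_reverse("l") + "a" + "n" + "f"
= "l" + "a" + "n" + "f"
= "lanf"


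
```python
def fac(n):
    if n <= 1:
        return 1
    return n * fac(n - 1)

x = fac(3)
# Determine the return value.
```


fac(3)
= 3 * fac(2)
= 3 * 2 * fac(1)
= 3 * 2 * 1
= 6


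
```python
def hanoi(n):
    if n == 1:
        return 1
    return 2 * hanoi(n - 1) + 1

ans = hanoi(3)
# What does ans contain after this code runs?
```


hanoi(3)
= 2 * hanoi(2) + 1
= 2 * (2 * hanoi(1) + 1) + 1
Now compute bottom-up:
hanoi(1) = 1
hanoi(2) = 2 * 1 + 1 = 3
hanoi(3) = 2 * 3 + 1 = 7
= 7


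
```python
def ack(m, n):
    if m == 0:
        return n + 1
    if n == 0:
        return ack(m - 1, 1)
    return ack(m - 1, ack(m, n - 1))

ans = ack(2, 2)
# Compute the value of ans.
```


ack(2, 2)
= ack(1, ack(2, 1))
First compute ack(2, 1) = 5
= ack(1, 5)
= 7


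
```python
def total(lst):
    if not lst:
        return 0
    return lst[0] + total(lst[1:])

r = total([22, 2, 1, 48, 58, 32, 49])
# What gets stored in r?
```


total([22, 2, 1, 48, 58, 32, 49])
= 22 + total([2, 1, 48, 58, 32, 49])
= 22 + 2 + total([1, 48, 58, 32, 49])
= 22 + 2 + 1 + total([48, 58, 32, 49])
= 22 + 2 + 1 + 48 + total([58, 32, 49])
= 22 + 2 + 1 + 48 + 58 + total([32, 49])
= 22 + 2 + 1 + 48 + 58 + 32 + total([49])
= 22 + 2 + 1 + 48 + 58 + 32 + 49 + total([])
= 22 + 2 + 1 + 48 + 58 + 32 + 49 + 0
= 212
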